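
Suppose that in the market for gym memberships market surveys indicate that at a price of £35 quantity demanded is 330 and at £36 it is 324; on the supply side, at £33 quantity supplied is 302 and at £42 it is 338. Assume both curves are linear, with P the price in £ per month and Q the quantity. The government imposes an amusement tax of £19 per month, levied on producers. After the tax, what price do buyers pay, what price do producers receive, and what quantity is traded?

Buyers pay £44.6; producers receive £25.6; quantity = 272.4.

Demand slope: (324 − 330)/(36 − 35) = -6, so Qd = 540 − 6P.
Supply slope: (338 − 302)/(42 − 33) = 4, so Qs = 4P + 170.
Without the tax, 540 − 6P = 4P + 170 gives 10P = 370, so P* = £37 and Q* = 318.
With the tax collected from producers, supply shifts: Qs = 4(P − 19) + 170.
New equilibrium: buyers pay £44.6, producers receive £25.6, Q = 272.4. (Wedge: Pb − Ps = 19.)
The less price-elastic side of the market bears the larger share of a per-unit tax.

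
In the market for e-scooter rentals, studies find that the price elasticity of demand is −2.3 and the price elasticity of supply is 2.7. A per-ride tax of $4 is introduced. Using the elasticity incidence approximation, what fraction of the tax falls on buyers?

Incidence ratio: buyers' share ≈ εs / (εs + |εd|) = 2.7 / (2.7 + 2.3) = 0.54.
Supply is the more elastic side, so buyers bear the larger share.

Buyers' share ≈ 0.54.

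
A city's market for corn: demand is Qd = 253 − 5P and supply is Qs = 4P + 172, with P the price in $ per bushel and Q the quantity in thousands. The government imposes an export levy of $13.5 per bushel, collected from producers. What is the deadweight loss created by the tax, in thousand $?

Deadweight loss = $202.5 thousand.

Before the tax: set 253 − 5P = 4P + 172 → P* = $9, Q* = 208.
With the tax collected from producers, supply shifts: Qs = 4(P − 13.5) + 172.
New equilibrium: consumers pay $15, producers receive $1.5, Q = 178. (Wedge: Pb − Ps = 13.5.)
Quantity falls by |ΔQ| = |208 − 178| = 30.
DWL = ½ · t · |ΔQ| = ½ · 13.5 · 30 = $202.5.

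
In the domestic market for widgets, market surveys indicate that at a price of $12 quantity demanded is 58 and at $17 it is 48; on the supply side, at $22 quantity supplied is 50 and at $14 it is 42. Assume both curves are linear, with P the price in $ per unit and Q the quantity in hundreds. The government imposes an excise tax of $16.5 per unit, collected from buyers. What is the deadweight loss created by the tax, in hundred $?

Demand slope: (48 − 58)/(17 − 12) = -2, so Qd = 82 − 2P.
Supply slope: (42 − 50)/(14 − 22) = 1, so Qs = P + 28.
Without the tax, 82 − 2P = P + 28 gives 3P = 54, so P* = $18 and Q* = 46.
With the tax collected from buyers, demand (in seller-price terms) shifts: Qd = 82 − 2(P + 16.5).
New equilibrium: buyers pay $23.5, producers receive $7, Q = 35. (Wedge: Pb − Ps = 16.5.)
Quantity falls by |ΔQ| = |46 − 35| = 11.
DWL = ½ · t · |ΔQ| = ½ · 16.5 · 11 = $90.75.

Deadweight loss = $90.75 hundred.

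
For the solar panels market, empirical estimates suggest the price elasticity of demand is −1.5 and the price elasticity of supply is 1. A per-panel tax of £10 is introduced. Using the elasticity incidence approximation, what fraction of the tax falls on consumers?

Incidence ratio: consumers' share ≈ εs / (εs + |εd|) = 1 / (1 + 1.5) = 0.4.
Supply is the less elastic side, so consumers bear the smaller share.

Consumers' share ≈ 0.4.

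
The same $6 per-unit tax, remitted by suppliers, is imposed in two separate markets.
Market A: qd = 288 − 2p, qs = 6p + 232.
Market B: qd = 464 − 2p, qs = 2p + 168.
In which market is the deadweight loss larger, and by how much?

Market A, by $9.

Market A: pre-tax p* = $7, q* = 274; post-tax q = 265; deadweight loss = $27.
Market B: pre-tax p* = $74, q* = 316; post-tax q = 310; deadweight loss = $18.
Difference: $27 vs $18 → market A is larger by $9.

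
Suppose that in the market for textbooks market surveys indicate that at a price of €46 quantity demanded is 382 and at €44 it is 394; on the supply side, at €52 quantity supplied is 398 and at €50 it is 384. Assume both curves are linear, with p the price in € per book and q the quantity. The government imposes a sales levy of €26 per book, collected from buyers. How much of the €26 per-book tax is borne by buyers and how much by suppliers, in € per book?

Buyers bear €14 per book; suppliers bear €12 per book.

Demand slope: (394 − 382)/(44 − 46) = -6, so qd = 658 − 6p.
Supply slope: (384 − 398)/(50 − 52) = 7, so qs = 7p + 34.
Before the tax: set 658 − 6p = 7p + 34 → p* = €48, q* = 370.
With the tax collected from buyers, demand (in seller-price terms) shifts: qd = 658 − 6(p + 26).
New equilibrium: buyers pay €62, suppliers receive €36, q = 286. (Wedge: pb − ps = 26.)
Burden on buyers: €14; on suppliers: €12. (They sum to €26.)
The less price-elastic side of the market bears the larger share of a per-unit tax.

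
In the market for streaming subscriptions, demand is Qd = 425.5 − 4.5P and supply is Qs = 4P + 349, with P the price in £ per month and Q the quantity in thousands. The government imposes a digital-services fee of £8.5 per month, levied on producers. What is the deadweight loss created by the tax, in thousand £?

Deadweight loss = £76.5 thousand.

Without the tax, 425.5 − 4.5P = 4P + 349 gives 8.5P = 76.5, so P* = £9 and Q* = 385.
With the tax collected from producers, supply shifts: Qs = 4(P − 8.5) + 349.
Solving gives Q = 367 with buyers paying £13 and producers receiving £4.5 (the £8.5 wedge).
Quantity falls by |ΔQ| = |385 − 367| = 18.
DWL = ½ · t · |ΔQ| = ½ · 8.5 · 18 = £76.5.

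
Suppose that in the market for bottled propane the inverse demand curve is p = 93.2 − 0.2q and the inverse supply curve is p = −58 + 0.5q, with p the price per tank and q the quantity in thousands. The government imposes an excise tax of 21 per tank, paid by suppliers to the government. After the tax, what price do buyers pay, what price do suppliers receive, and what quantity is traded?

Buyers pay 56; suppliers receive 35; quantity = 186.

Inverting to q(p) form: qd = 466 − 5p; qs = 2p + 116.
Before the tax: set 466 − 5p = 2p + 116 → p* = 50, q* = 216.
With the tax collected from suppliers, supply shifts: qs = 2(p − 21) + 116.
Solving gives q = 186 with buyers paying 56 and suppliers receiving 35 (the 21 wedge).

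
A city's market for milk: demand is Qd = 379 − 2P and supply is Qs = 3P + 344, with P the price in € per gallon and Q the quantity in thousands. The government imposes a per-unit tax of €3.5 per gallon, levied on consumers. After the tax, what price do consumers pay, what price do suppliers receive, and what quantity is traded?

Consumers pay €9.1; suppliers receive €5.6; quantity = 360.8.

Without the tax, 379 − 2P = 3P + 344 gives 5P = 35, so P* = €7 and Q* = 365.
With the tax collected from consumers, demand (in seller-price terms) shifts: Qd = 379 − 2(P + 3.5).
New equilibrium: consumers pay €9.1, suppliers receive €5.6, Q = 360.8. (Wedge: Pb − Ps = 3.5.)
The less price-elastic side of the market bears the larger share of a per-unit tax.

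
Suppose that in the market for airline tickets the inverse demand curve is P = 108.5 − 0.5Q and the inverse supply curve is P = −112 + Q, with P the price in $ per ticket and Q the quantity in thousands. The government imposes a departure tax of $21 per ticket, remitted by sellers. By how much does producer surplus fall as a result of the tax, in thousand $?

Producer surplus falls by $1960 thousand.

Inverting to Q(P) form: Qd = 217 − 2P; Qs = P + 112.
Before the tax: set 217 − 2P = P + 112 → P* = $35, Q* = 147.
With the tax collected from sellers, supply shifts: Qs = (P − 21) + 112.
New equilibrium: consumers pay $42, sellers receive $21, Q = 133. (Wedge: Pb − Ps = 21.)
ΔPS is the trapezoid between Q = 133 and Q = 147 of height $14: ½ · (147 + 133) · 14 = $1960.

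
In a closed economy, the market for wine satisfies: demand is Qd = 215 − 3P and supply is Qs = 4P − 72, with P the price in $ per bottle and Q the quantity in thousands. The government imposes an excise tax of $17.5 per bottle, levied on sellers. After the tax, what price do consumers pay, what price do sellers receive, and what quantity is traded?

Without the tax, 215 − 3P = 4P − 72 gives 7P = 287, so P* = $41 and Q* = 92.
With the tax collected from sellers, supply shifts: Qs = 4(P − 17.5) − 72.
Solving gives Q = 62 with consumers paying $51 and sellers receiving $33.5 (the $17.5 wedge).
The less price-elastic side of the market bears the larger share of a per-unit tax.

Consumers pay $51; sellers receive $33.5; quantity = 62.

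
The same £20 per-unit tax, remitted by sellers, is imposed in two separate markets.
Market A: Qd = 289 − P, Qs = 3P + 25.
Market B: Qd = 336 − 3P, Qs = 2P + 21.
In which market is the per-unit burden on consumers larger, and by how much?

Market A: pre-tax P* = £66, Q* = 223; post-tax Q = 208; per-unit burden on consumers = £15.
Market B: pre-tax P* = £63, Q* = 147; post-tax Q = 123; per-unit burden on consumers = £8.
Difference: £15 vs £8 → market A is larger by £7.

Market A, by £7.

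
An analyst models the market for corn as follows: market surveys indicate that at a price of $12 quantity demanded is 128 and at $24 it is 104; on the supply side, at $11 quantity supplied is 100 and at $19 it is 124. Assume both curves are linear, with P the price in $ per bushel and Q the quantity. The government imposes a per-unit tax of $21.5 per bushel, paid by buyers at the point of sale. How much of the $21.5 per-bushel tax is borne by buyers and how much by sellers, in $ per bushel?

Buyers bear $12.9 per bushel; sellers bear $8.6 per bushel.

Demand slope: (104 − 128)/(24 − 12) = -2, so Qd = 152 − 2P.
Supply slope: (124 − 100)/(19 − 11) = 3, so Qs = 3P + 67.
Without the tax, 152 − 2P = 3P + 67 gives 5P = 85, so P* = $17 and Q* = 118.
With the tax collected from buyers, demand (in seller-price terms) shifts: Qd = 152 − 2(P + 21.5).
Solving gives Q = 92.2 with buyers paying $29.9 and sellers receiving $8.4 (the $21.5 wedge).
Burden on buyers: $12.9; on sellers: $8.6. (They sum to $21.5.)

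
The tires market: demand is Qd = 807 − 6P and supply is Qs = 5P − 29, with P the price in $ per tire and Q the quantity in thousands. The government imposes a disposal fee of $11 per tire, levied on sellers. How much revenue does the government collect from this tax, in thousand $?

Tax revenue = $3531 thousand.

Without the tax, 807 − 6P = 5P − 29 gives 11P = 836, so P* = $76 and Q* = 351.
With the tax collected from sellers, supply shifts: Qs = 5(P − 11) − 29.
Solving gives Q = 321 with buyers paying $81 and sellers receiving $70 (the $11 wedge).
Revenue = t · Q = 11 · 321 = $3531.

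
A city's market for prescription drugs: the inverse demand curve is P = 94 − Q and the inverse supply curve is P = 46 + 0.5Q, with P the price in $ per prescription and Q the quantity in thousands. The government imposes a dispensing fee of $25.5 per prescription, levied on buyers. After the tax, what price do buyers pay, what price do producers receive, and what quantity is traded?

Buyers pay $79; producers receive $53.5; quantity = 15.

Rewrite in direct form: Qd = 94 − P and Qs = 2P − 92.
Before the tax: set 94 − P = 2P − 92 → P* = $62, Q* = 32.
With the tax collected from buyers, demand (in seller-price terms) shifts: Qd = 94 − (P + 25.5).
New equilibrium: buyers pay $79, producers receive $53.5, Q = 15. (Wedge: Pb − Ps = 25.5.)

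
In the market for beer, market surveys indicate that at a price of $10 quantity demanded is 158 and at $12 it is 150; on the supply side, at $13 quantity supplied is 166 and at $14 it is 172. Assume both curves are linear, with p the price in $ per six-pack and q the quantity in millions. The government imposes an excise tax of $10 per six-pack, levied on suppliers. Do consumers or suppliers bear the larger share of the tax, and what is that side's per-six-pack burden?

Consumers bear the larger share: $6 per six-pack.

Demand slope: (150 − 158)/(12 − 10) = -4, so qd = 198 − 4p.
Supply slope: (172 − 166)/(14 − 13) = 6, so qs = 6p + 88.
Before the tax: set 198 − 4p = 6p + 88 → p* = $11, q* = 154.
With the tax collected from suppliers, supply shifts: qs = 6(p − 10) + 88.
Solving gives q = 130 with consumers paying $17 and suppliers receiving $7 (the $10 wedge).
Per-six-pack burden: consumers $6, suppliers $4.
Consumers take the larger share because demand is less price-elastic here (demand slope 4 vs supply slope 6).
The less price-elastic side of the market bears the larger share of a per-unit tax.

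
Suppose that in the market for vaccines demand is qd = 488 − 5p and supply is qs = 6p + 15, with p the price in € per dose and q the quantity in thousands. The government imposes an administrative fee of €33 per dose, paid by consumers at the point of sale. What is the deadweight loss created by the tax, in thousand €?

Without the tax, 488 − 5p = 6p + 15 gives 11p = 473, so p* = €43 and q* = 273.
With the tax collected from consumers, demand (in seller-price terms) shifts: qd = 488 − 5(p + 33).
New equilibrium: consumers pay €61, producers receive €28, q = 183. (Wedge: pb − ps = 33.)
Quantity falls by |ΔQ| = |273 − 183| = 90.
DWL = ½ · t · |ΔQ| = ½ · 33 · 90 = €1485.

Deadweight loss = €1485 thousand.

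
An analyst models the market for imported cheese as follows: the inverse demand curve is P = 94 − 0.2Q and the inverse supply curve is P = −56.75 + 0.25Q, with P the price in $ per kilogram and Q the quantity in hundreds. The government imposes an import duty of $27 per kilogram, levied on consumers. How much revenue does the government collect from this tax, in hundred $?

Tax revenue = $7425 hundred.

Rewrite in direct form: Qd = 470 − 5P and Qs = 4P + 227.
Before the tax: set 470 − 5P = 4P + 227 → P* = $27, Q* = 335.
With the tax collected from consumers, demand (in seller-price terms) shifts: Qd = 470 − 5(P + 27).
Solving gives Q = 275 with consumers paying $39 and sellers receiving $12 (the $27 wedge).
Revenue = t · Q = 27 · 275 = $7425.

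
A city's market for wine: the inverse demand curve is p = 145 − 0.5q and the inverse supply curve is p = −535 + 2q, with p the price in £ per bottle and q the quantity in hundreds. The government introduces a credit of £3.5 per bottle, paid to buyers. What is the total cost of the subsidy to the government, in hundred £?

Government outlay = £956.9 hundred.

Inverting to q(p) form: qd = 290 − 2p; qs = 0.5p + 267.5.
Before the subsidy: set 290 − 2p = 0.5p + 267.5 → p* = £9, q* = 272.
With a per-unit subsidy paid to buyers, each effectively pays p − 3.5, so demand becomes qd = 290 − 2(p − 3.5).
New equilibrium: buyers pay £8.3, producers receive £11.8, q = 273.4. (Wedge: pb − ps = −3.5.)
Outlay = t · Q = 3.5 · 273.4 = £956.9.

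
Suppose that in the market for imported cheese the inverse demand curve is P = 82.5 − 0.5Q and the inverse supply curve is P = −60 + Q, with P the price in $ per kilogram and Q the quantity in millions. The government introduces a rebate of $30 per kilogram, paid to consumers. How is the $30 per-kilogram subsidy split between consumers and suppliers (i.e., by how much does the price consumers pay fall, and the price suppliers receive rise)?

Inverting to Q(P) form: Qd = 165 − 2P; Qs = P + 60.
Before the subsidy: set 165 − 2P = P + 60 → P* = $35, Q* = 95.
With a per-unit subsidy paid to consumers, each effectively pays P − 30, so demand becomes Qd = 165 − 2(P − 30).
New equilibrium: consumers pay $25, suppliers receive $55, Q = 115. (Wedge: Pb − Ps = −30.)
Gain to consumers: $10; to suppliers: $20. (They sum to $30.)

Consumers gain $10 per kilogram; suppliers gain $20 per kilogram.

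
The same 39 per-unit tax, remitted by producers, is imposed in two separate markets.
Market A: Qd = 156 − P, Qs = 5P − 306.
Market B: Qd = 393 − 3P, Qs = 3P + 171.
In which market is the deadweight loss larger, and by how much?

Market A: pre-tax P* = 77, Q* = 79; post-tax Q = 46.5; deadweight loss = 633.75.
Market B: pre-tax P* = 37, Q* = 282; post-tax Q = 223.5; deadweight loss = 1140.75.
Difference: 633.75 vs 1140.75 → market B is larger by 507.

Market B, by 507.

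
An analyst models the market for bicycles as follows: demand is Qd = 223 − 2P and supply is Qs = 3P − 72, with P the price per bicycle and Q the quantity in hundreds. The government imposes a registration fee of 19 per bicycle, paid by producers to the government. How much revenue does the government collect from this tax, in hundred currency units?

Tax revenue = 1561.8 hundred.

Before the tax: set 223 − 2P = 3P − 72 → P* = 59, Q* = 105.
With the tax collected from producers, supply shifts: Qs = 3(P − 19) − 72.
New equilibrium: consumers pay 70.4, producers receive 51.4, Q = 82.2. (Wedge: Pb − Ps = 19.)
Revenue = t · Q = 19 · 82.2 = 1561.8.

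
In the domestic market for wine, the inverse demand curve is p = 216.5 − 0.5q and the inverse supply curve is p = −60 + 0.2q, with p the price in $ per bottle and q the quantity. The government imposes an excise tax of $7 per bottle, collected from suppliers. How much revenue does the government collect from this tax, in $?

Tax revenue = $2695.

Rewrite in direct form: qd = 433 − 2p and qs = 5p + 300.
Without the tax, 433 − 2p = 5p + 300 gives 7p = 133, so p* = $19 and q* = 395.
With the tax collected from suppliers, supply shifts: qs = 5(p − 7) + 300.
Solving gives q = 385 with consumers paying $24 and suppliers receiving $17 (the $7 wedge).
Revenue = t · Q = 7 · 385 = $2695.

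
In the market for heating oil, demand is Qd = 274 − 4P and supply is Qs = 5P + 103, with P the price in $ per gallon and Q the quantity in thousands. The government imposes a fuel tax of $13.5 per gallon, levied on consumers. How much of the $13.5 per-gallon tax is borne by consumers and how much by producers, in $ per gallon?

Consumers bear $7.5 per gallon; producers bear $6 per gallon.

Without the tax, 274 − 4P = 5P + 103 gives 9P = 171, so P* = $19 and Q* = 198.
With the tax collected from consumers, demand (in seller-price terms) shifts: Qd = 274 − 4(P + 13.5).
Solving gives Q = 168 with consumers paying $26.5 and producers receiving $13 (the $13.5 wedge).
Burden on consumers: $7.5; on producers: $6. (They sum to $13.5.)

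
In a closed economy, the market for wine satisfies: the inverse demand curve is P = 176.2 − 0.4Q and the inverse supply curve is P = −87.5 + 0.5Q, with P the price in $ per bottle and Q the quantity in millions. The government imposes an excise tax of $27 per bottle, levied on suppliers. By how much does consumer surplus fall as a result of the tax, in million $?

Inverting to Q(P) form: Qd = 440.5 − 2.5P; Qs = 2P + 175.
Without the tax, 440.5 − 2.5P = 2P + 175 gives 4.5P = 265.5, so P* = $59 and Q* = 293.
With the tax collected from suppliers, supply shifts: Qs = 2(P − 27) + 175.
Solving gives Q = 263 with buyers paying $71 and suppliers receiving $44 (the $27 wedge).
ΔCS is the trapezoid between Q = 263 and Q = 293 of height $12: ½ · (293 + 263) · 12 = $3336.

Consumer surplus falls by $3336 million.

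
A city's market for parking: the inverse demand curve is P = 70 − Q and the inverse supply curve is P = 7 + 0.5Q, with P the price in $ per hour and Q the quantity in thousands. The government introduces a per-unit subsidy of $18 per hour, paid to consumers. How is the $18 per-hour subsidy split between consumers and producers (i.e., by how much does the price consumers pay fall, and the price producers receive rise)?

Rewrite in direct form: Qd = 70 − P and Qs = 2P − 14.
Before the subsidy: set 70 − P = 2P − 14 → P* = $28, Q* = 42.
With a per-unit subsidy paid to consumers, each effectively pays P − 18, so demand becomes Qd = 70 − (P − 18).
New equilibrium: consumers pay $16, producers receive $34, Q = 54. (Wedge: Pb − Ps = −18.)
Gain to consumers: $12; to producers: $6. (They sum to $18.)

Consumers gain $12 per hour; producers gain $6 per hour.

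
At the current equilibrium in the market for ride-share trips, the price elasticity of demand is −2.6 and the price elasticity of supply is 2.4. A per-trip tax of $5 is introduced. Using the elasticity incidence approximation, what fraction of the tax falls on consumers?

Incidence ratio: consumers' share ≈ εs / (εs + |εd|) = 2.4 / (2.4 + 2.6) = 0.48.
Supply is the less elastic side, so consumers bear the smaller share.

Consumers' share ≈ 0.48.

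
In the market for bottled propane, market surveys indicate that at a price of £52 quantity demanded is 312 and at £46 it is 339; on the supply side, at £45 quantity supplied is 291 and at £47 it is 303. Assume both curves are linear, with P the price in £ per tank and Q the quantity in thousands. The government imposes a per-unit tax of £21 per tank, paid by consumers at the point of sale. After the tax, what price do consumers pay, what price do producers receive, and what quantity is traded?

Demand slope: (339 − 312)/(46 − 52) = -4.5, so Qd = 546 − 4.5P.
Supply slope: (303 − 291)/(47 − 45) = 6, so Qs = 6P + 21.
Without the tax, 546 − 4.5P = 6P + 21 gives 10.5P = 525, so P* = £50 and Q* = 321.
With the tax collected from consumers, demand (in seller-price terms) shifts: Qd = 546 − 4.5(P + 21).
New equilibrium: consumers pay £62, producers receive £41, Q = 267. (Wedge: Pb − Ps = 21.)
The less price-elastic side of the market bears the larger share of a per-unit tax.

Consumers pay £62; producers receive £41; quantity = 267.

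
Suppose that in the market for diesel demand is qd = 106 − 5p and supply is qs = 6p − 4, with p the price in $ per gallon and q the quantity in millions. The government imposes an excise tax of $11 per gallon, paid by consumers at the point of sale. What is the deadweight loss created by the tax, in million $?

Before the tax: set 106 − 5p = 6p − 4 → p* = $10, q* = 56.
With the tax collected from consumers, demand (in seller-price terms) shifts: qd = 106 − 5(p + 11).
Solving gives q = 26 with consumers paying $16 and sellers receiving $5 (the $11 wedge).
Quantity falls by |ΔQ| = |56 − 26| = 30.
DWL = ½ · t · |ΔQ| = ½ · 11 · 30 = $165.

Deadweight loss = $165 million.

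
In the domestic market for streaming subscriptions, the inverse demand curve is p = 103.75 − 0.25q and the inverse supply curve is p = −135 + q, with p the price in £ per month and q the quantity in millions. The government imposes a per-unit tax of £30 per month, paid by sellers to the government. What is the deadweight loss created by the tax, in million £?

Inverting to q(p) form: qd = 415 − 4p; qs = p + 135.
Before the tax: set 415 − 4p = p + 135 → p* = £56, q* = 191.
With the tax collected from sellers, supply shifts: qs = (p − 30) + 135.
Solving gives q = 167 with consumers paying £62 and sellers receiving £32 (the £30 wedge).
Quantity falls by |ΔQ| = |191 − 167| = 24.
DWL = ½ · t · |ΔQ| = ½ · 30 · 24 = £360.

Deadweight loss = £360 million.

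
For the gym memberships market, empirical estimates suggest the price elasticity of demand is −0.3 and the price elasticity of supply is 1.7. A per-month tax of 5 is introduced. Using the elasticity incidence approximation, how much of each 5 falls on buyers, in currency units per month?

Buyers bear ≈ 4.25 per month.

Incidence ratio: buyers' share ≈ εs / (εs + |εd|) = 1.7 / (1.7 + 0.3) = 0.85.
So buyers bear ≈ 0.85 × 5 = 4.25; sellers bear 0.75.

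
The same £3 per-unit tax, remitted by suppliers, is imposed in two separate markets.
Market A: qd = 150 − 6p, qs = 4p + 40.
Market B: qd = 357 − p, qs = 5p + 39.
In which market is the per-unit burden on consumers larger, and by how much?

Market B, by £1.3.

Market A: pre-tax p* = £11, q* = 84; post-tax q = 76.8; per-unit burden on consumers = £1.2.
Market B: pre-tax p* = £53, q* = 304; post-tax q = 301.5; per-unit burden on consumers = £2.5.
Difference: £1.2 vs £2.5 → market B is larger by £1.3.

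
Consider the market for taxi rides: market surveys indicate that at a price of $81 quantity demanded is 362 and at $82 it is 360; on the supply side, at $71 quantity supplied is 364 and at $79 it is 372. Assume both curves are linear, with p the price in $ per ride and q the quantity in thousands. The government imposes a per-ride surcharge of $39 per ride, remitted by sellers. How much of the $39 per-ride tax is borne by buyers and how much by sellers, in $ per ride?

Buyers bear $13 per ride; sellers bear $26 per ride.

Demand slope: (360 − 362)/(82 − 81) = -2, so qd = 524 − 2p.
Supply slope: (372 − 364)/(79 − 71) = 1, so qs = p + 293.
Before the tax: set 524 − 2p = p + 293 → p* = $77, q* = 370.
With the tax collected from sellers, supply shifts: qs = (p − 39) + 293.
New equilibrium: buyers pay $90, sellers receive $51, q = 344. (Wedge: pb − ps = 39.)
Burden on buyers: $13; on sellers: $26. (They sum to $39.)
The less price-elastic side of the market bears the larger share of a per-unit tax.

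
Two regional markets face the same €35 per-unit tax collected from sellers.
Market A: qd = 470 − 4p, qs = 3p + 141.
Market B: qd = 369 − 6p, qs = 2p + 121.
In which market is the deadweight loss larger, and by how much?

Market A, by €131.25.

Market A: pre-tax p* = €47, q* = 282; post-tax q = 222; deadweight loss = €1050.
Market B: pre-tax p* = €31, q* = 183; post-tax q = 130.5; deadweight loss = €918.75.
Difference: €1050 vs €918.75 → market A is larger by €131.25.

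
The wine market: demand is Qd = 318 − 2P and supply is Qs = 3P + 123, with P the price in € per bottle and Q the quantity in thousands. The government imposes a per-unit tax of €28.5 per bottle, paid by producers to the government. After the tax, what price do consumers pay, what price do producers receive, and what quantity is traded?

Before the tax: set 318 − 2P = 3P + 123 → P* = €39, Q* = 240.
With the tax collected from producers, supply shifts: Qs = 3(P − 28.5) + 123.
New equilibrium: consumers pay €56.1, producers receive €27.6, Q = 205.8. (Wedge: Pb − Ps = 28.5.)

Consumers pay €56.1; producers receive €27.6; quantity = 205.8.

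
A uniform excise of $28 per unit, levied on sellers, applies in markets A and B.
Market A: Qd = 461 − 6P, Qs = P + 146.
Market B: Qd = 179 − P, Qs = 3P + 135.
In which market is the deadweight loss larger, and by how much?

Market A: pre-tax P* = $45, Q* = 191; post-tax Q = 167; deadweight loss = $336.
Market B: pre-tax P* = $11, Q* = 168; post-tax Q = 147; deadweight loss = $294.
Difference: $336 vs $294 → market A is larger by $42.

Market A, by $42.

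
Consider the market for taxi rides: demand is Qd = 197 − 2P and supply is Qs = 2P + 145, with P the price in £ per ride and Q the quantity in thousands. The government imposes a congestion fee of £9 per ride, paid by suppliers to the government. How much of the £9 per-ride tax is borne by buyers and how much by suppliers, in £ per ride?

Buyers bear £4.5 per ride; suppliers bear £4.5 per ride.

Before the tax: set 197 − 2P = 2P + 145 → P* = £13, Q* = 171.
With the tax collected from suppliers, supply shifts: Qs = 2(P − 9) + 145.
New equilibrium: buyers pay £17.5, suppliers receive £8.5, Q = 162. (Wedge: Pb − Ps = 9.)
Burden on buyers: £4.5; on suppliers: £4.5. (They sum to £9.)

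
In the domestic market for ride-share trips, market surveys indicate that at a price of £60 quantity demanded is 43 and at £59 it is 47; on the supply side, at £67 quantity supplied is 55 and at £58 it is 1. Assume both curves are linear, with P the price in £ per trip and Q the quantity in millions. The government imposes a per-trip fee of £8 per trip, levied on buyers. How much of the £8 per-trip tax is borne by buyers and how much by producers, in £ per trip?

Demand slope: (47 − 43)/(59 − 60) = -4, so Qd = 283 − 4P.
Supply slope: (1 − 55)/(58 − 67) = 6, so Qs = 6P − 347.
Before the tax: set 283 − 4P = 6P − 347 → P* = £63, Q* = 31.
With the tax collected from buyers, demand (in seller-price terms) shifts: Qd = 283 − 4(P + 8).
Solving gives Q = 11.8 with buyers paying £67.8 and producers receiving £59.8 (the £8 wedge).
Burden on buyers: £4.8; on producers: £3.2. (They sum to £8.)
The less price-elastic side of the market bears the larger share of a per-unit tax.

Buyers bear £4.8 per trip; producers bear £3.2 per trip.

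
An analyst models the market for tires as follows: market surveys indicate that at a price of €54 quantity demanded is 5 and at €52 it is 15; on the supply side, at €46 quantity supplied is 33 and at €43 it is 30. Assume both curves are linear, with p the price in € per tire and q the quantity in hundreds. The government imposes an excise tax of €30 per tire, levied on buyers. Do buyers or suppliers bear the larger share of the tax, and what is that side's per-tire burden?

Demand slope: (15 − 5)/(52 − 54) = -5, so qd = 275 − 5p.
Supply slope: (30 − 33)/(43 − 46) = 1, so qs = p − 13.
Before the tax: set 275 − 5p = p − 13 → p* = €48, q* = 35.
With the tax collected from buyers, demand (in seller-price terms) shifts: qd = 275 − 5(p + 30).
Solving gives q = 10 with buyers paying €53 and suppliers receiving €23 (the €30 wedge).
Per-tire burden: buyers €5, suppliers €25.
Suppliers take the larger share because supply is less price-elastic here (demand slope 5 vs supply slope 1).
The less price-elastic side of the market bears the larger share of a per-unit tax.

Suppliers bear the larger share: €25 per tire.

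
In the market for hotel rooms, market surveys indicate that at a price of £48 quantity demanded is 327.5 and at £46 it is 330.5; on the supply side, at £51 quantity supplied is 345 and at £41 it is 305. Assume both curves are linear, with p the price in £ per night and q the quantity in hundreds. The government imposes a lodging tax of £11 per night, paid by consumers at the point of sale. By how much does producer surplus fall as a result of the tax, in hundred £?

Producer surplus falls by £969 hundred.

Demand slope: (330.5 − 327.5)/(46 − 48) = -1.5, so qd = 399.5 − 1.5p.
Supply slope: (305 − 345)/(41 − 51) = 4, so qs = 4p + 141.
Without the tax, 399.5 − 1.5p = 4p + 141 gives 5.5p = 258.5, so p* = £47 and q* = 329.
With the tax collected from consumers, demand (in seller-price terms) shifts: qd = 399.5 − 1.5(p + 11).
New equilibrium: consumers pay £55, producers receive £44, q = 317. (Wedge: pb − ps = 11.)
ΔPS is the trapezoid between Q = 317 and Q = 329 of height £3: ½ · (329 + 317) · 3 = £969.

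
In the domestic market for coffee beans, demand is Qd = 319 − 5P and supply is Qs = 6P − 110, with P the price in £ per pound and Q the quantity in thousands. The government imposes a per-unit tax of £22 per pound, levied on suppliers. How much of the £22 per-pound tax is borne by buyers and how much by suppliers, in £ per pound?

Without the tax, 319 − 5P = 6P − 110 gives 11P = 429, so P* = £39 and Q* = 124.
With the tax collected from suppliers, supply shifts: Qs = 6(P − 22) − 110.
Solving gives Q = 64 with buyers paying £51 and suppliers receiving £29 (the £22 wedge).
Burden on buyers: £12; on suppliers: £10. (They sum to £22.)
The less price-elastic side of the market bears the larger share of a per-unit tax.

Buyers bear £12 per pound; suppliers bear £10 per pound.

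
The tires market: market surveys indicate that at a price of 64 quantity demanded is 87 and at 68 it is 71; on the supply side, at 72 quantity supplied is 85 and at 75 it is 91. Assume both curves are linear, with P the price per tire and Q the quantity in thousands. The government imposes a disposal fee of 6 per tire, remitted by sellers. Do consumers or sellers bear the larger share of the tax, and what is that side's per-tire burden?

Demand slope: (71 − 87)/(68 − 64) = -4, so Qd = 343 − 4P.
Supply slope: (91 − 85)/(75 − 72) = 2, so Qs = 2P − 59.
Before the tax: set 343 − 4P = 2P − 59 → P* = 67, Q* = 75.
With the tax collected from sellers, supply shifts: Qs = 2(P − 6) − 59.
Solving gives Q = 67 with consumers paying 69 and sellers receiving 63 (the 6 wedge).
Per-tire burden: consumers 2, sellers 4.
Sellers take the larger share because supply is less price-elastic here (demand slope 4 vs supply slope 2).
The less price-elastic side of the market bears the larger share of a per-unit tax.

Sellers bear the larger share: 4 per tire.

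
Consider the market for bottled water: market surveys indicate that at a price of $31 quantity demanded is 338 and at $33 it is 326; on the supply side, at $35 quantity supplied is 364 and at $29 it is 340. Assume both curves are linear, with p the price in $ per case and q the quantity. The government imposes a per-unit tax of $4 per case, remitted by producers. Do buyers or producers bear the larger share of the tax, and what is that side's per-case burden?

Demand slope: (326 − 338)/(33 − 31) = -6, so qd = 524 − 6p.
Supply slope: (340 − 364)/(29 − 35) = 4, so qs = 4p + 224.
Before the tax: set 524 − 6p = 4p + 224 → p* = $30, q* = 344.
With the tax collected from producers, supply shifts: qs = 4(p − 4) + 224.
Solving gives q = 334.4 with buyers paying $31.6 and producers receiving $27.6 (the $4 wedge).
Per-case burden: buyers $1.6, producers $2.4.
Producers take the larger share because supply is less price-elastic here (demand slope 6 vs supply slope 4).

Producers bear the larger share: $2.4 per case.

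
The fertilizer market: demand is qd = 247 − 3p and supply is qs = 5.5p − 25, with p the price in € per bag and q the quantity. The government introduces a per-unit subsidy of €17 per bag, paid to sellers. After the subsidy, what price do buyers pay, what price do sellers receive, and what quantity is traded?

Without the subsidy, 247 − 3p = 5.5p − 25 gives 8.5p = 272, so p* = €32 and q* = 151.
With a per-unit subsidy paid to sellers, each receives p + 17 per unit sold, so supply becomes qs = 5.5(p + 17) − 25.
Solving gives q = 184 with buyers paying €21 and sellers receiving €38 (the €17 wedge).

Buyers pay €21; sellers receive €38; quantity = 184.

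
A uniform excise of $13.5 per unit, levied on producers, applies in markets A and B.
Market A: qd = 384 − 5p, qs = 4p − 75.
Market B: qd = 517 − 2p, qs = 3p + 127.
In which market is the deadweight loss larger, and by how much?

Market A: pre-tax p* = $51, q* = 129; post-tax q = 99; deadweight loss = $202.5.
Market B: pre-tax p* = $78, q* = 361; post-tax q = 344.8; deadweight loss = $109.35.
Difference: $202.5 vs $109.35 → market A is larger by $93.15.

Market A, by $93.15.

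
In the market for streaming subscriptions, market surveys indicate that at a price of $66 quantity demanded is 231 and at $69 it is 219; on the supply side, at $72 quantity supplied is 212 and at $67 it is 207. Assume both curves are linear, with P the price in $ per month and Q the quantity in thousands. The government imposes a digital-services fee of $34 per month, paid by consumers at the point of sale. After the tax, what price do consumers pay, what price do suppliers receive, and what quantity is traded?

Consumers pay $77.8; suppliers receive $43.8; quantity = 183.8.

Demand slope: (219 − 231)/(69 − 66) = -4, so Qd = 495 − 4P.
Supply slope: (207 − 212)/(67 − 72) = 1, so Qs = P + 140.
Without the tax, 495 − 4P = P + 140 gives 5P = 355, so P* = $71 and Q* = 211.
With the tax collected from consumers, demand (in seller-price terms) shifts: Qd = 495 − 4(P + 34).
New equilibrium: consumers pay $77.8, suppliers receive $43.8, Q = 183.8. (Wedge: Pb − Ps = 34.)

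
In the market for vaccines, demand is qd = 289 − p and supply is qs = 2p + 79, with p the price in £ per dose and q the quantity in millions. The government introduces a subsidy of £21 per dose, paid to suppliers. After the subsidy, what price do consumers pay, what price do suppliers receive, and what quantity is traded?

Without the subsidy, 289 − p = 2p + 79 gives 3p = 210, so p* = £70 and q* = 219.
With a per-unit subsidy paid to suppliers, each receives p + 21 per unit sold, so supply becomes qs = 2(p + 21) + 79.
Solving gives q = 233 with consumers paying £56 and suppliers receiving £77 (the £21 wedge).

Consumers pay £56; suppliers receive £77; quantity = 233.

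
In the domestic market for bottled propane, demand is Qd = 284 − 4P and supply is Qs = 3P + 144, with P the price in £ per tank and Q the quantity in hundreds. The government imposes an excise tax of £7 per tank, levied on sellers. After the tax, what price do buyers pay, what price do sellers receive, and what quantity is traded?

Without the tax, 284 − 4P = 3P + 144 gives 7P = 140, so P* = £20 and Q* = 204.
With the tax collected from sellers, supply shifts: Qs = 3(P − 7) + 144.
Solving gives Q = 192 with buyers paying £23 and sellers receiving £16 (the £7 wedge).
The less price-elastic side of the market bears the larger share of a per-unit tax.

Buyers pay £23; sellers receive £16; quantity = 192.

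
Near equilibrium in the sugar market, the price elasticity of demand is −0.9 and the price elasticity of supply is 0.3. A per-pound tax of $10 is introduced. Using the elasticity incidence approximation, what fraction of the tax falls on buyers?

Buyers' share ≈ 0.25.

Incidence ratio: buyers' share ≈ εs / (εs + |εd|) = 0.3 / (0.3 + 0.9) = 0.25.
Supply is the less elastic side, so buyers bear the smaller share.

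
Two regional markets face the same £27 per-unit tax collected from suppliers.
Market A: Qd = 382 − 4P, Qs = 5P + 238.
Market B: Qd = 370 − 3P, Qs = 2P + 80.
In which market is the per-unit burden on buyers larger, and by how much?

Market A, by £4.2.

Market A: pre-tax P* = £16, Q* = 318; post-tax Q = 258; per-unit burden on buyers = £15.
Market B: pre-tax P* = £58, Q* = 196; post-tax Q = 163.6; per-unit burden on buyers = £10.8.
Difference: £15 vs £10.8 → market A is larger by £4.2.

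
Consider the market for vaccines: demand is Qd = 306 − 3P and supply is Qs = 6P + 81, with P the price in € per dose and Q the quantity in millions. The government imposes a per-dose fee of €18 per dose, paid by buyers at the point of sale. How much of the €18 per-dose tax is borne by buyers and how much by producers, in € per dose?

Buyers bear €12 per dose; producers bear €6 per dose.

Without the tax, 306 − 3P = 6P + 81 gives 9P = 225, so P* = €25 and Q* = 231.
With the tax collected from buyers, demand (in seller-price terms) shifts: Qd = 306 − 3(P + 18).
New equilibrium: buyers pay €37, producers receive €19, Q = 195. (Wedge: Pb − Ps = 18.)
Burden on buyers: €12; on producers: €6. (They sum to €18.)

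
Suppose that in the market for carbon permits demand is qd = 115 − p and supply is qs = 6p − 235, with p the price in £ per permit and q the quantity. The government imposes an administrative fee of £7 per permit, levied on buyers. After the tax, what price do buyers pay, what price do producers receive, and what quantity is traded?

Buyers pay £56; producers receive £49; quantity = 59.

Before the tax: set 115 − p = 6p − 235 → p* = £50, q* = 65.
With the tax collected from buyers, demand (in seller-price terms) shifts: qd = 115 − (p + 7).
Solving gives q = 59 with buyers paying £56 and producers receiving £49 (the £7 wedge).
The less price-elastic side of the market bears the larger share of a per-unit tax.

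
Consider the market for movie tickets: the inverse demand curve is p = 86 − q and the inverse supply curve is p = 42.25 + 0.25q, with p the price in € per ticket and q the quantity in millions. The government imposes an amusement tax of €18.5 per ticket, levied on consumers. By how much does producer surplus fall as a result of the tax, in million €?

Inverting to q(p) form: qd = 86 − p; qs = 4p − 169.
Before the tax: set 86 − p = 4p − 169 → p* = €51, q* = 35.
With the tax collected from consumers, demand (in seller-price terms) shifts: qd = 86 − (p + 18.5).
New equilibrium: consumers pay €65.8, producers receive €47.3, q = 20.2. (Wedge: pb − ps = 18.5.)
ΔPS is the trapezoid between Q = 20.2 and Q = 35 of height €3.7: ½ · (35 + 20.2) · 3.7 = €102.12.

Producer surplus falls by €102.12 million.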